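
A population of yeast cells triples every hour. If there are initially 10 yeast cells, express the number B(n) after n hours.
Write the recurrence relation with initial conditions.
Each hour multiplies the count by 3, so the count after n hours depends only on the count after n-1 hours: B(n) = 3 × B(n-1). The starting count gives B(0) = 10.
Unrolling n times gives the closed form B(n) = 10 × 3ⁿ.

B(n) = 3 × B(n-1), B(0) = 10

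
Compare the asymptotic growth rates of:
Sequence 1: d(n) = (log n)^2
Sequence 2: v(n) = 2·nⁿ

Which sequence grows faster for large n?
Comparing growth rates:
Growth-rate hierarchy: log n ≺ any polynomial ≺ any exponential cⁿ (c>1) ≺ n! ≺ nⁿ.
super-exponential nⁿ dominates polylogarithmic (log n)^2 asymptotically.

v(n) grows faster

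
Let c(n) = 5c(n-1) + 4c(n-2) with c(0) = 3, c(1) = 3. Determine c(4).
Computing the sequence terms:
3, 3, 27, 147, 843

843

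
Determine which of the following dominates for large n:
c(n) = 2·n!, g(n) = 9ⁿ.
Comparing growth rates:
Growth-rate hierarchy: log n ≺ any polynomial ≺ any exponential cⁿ (c>1) ≺ n! ≺ nⁿ.
factorial dominates exponential base 9 asymptotically.

c(n) grows faster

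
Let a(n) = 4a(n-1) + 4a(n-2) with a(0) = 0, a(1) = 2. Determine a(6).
Computing the sequence terms:
0, 2, 8, 40, 192, 928, 4480

4480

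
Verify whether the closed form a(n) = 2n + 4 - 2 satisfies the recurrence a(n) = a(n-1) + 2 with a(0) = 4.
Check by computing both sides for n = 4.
From the recurrence with a(0) = 4:
  a(0) = 4, a(1) = 6, a(2) = 8, a(3) = 10, a(4) = 12
  so the recurrence gives a(4) = 12.
From the proposed closed form a(n) = 2n + 4 - 2:
  a(4) = 10.
The recurrence gives 12 but the closed form gives 10, so the closed form does not satisfy the recurrence.

No, the closed form is incorrect.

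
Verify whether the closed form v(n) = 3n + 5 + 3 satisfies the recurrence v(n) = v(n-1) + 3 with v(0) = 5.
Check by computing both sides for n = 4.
From the recurrence with v(0) = 5:
  v(0) = 5, v(1) = 8, v(2) = 11, v(3) = 14, v(4) = 17
  so the recurrence gives v(4) = 17.
From the proposed closed form v(n) = 3n + 5 + 3:
  v(4) = 20.
The recurrence gives 17 but the closed form gives 20, so the closed form does not satisfy the recurrence.

No, the closed form is incorrect.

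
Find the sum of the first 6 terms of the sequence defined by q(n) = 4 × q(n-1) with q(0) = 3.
Computing the sequence terms: 3, 12, 48, 192, 768, 3072
Adding these values together:

4095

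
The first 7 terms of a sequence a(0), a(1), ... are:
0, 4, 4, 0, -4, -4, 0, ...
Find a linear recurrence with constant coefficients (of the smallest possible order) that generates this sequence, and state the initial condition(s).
Look for the lowest-order linear relation among consecutive terms.
Observation: a(n) - 1·a(n-1) - (-1)·a(n-2) = 0 holds for the shown terms, and no order-1 relation a(n) = α·a(n-1) + β fits.
Check at n=3: 1·4 + (-1)·4 = 0. ✓

a(n) = a(n-1) - a(n-2), a(0) = 0, a(1) = 4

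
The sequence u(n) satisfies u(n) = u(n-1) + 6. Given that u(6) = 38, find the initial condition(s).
u(6) = u(0) + 6·6, so u(0) = 38 - 36 = 2.

u(0) = 2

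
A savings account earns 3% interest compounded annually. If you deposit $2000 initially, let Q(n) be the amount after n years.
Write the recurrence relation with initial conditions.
Each year the balance grows by 3%, i.e. is multiplied by 1 + 3/100 = 1.03, so Q(n) = 1.03 × Q(n-1). The initial deposit gives Q(0) = 2000.
Unrolling gives the closed form Q(n) = 2000 × (1.03)ⁿ.

Q(n) = 1.03 × Q(n-1), Q(0) = 2000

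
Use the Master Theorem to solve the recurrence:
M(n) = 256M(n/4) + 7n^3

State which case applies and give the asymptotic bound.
Master Theorem template: M(n) = a·M(n/b) + f(n).
Here: a=256, b=4, f(n)=7n^3
Compute log_b(a) = log_4(256) = 4.
f(n) = 7n^3 = O(n^(4-ε)) with ε = 1. Case 1: M(n) = Θ(n^log_b(a)) = Θ(n^4).

Case 1: M(n) = Θ(n^4)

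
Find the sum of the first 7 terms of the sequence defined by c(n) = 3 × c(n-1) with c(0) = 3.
Computing the sequence terms: 3, 9, 27, 81, 243, 729, 2187
Adding these values together:

3279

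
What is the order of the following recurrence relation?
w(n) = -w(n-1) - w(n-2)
The order is the largest lag k for which w(n-k) appears. Here the deepest term is w(n-2), so the order is 2.

Order 2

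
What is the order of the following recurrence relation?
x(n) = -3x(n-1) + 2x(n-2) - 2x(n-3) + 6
The order is the largest lag k for which x(n-k) appears. Here the deepest term is x(n-3) (the 6 term is non-homogeneous and does not affect the order), so the order is 3.

Order 3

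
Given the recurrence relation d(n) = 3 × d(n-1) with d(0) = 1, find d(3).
Computing step by step:
d(0) = 1
d(1) = 3 × 1 = 3
d(2) = 3 × 3 = 9
d(3) = 3 × 9 = 27

27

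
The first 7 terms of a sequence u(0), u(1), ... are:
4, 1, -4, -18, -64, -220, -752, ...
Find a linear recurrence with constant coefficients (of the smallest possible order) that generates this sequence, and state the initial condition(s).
Look for the lowest-order linear relation among consecutive terms.
Observation: u(n) - 4·u(n-1) - (-2)·u(n-2) = 0 holds for the shown terms, and no order-1 relation u(n) = α·u(n-1) + β fits.
Check at n=3: 4·-4 + (-2)·1 = -18. ✓

u(n) = 4u(n-1) - 2u(n-2), u(0) = 4, u(1) = 1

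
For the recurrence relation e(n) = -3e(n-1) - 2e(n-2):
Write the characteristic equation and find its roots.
Substitute e(n) = rⁿ and divide through by rⁿ⁻²: r² + 3r + 2 = 0
Factor: (r + 2)(r + 1) = 0, so r = -2, -1.
General solution: e(n) = A·(-2)ⁿ + B·(-1)ⁿ

Characteristic: r² + 3r + 2 = 0, Roots: r = -2, -1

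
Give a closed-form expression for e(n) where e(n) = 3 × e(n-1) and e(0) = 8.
Recurrence: e(n) = 3 × e(n-1), initial: e(0) = 8.
Each term is 3 times the previous, so this is geometric with ratio 3. After n steps: e(n) = e(0)·3ⁿ = 8·3ⁿ.

e(n) = 8·3ⁿ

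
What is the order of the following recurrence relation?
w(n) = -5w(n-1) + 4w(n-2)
The order is the largest lag k for which w(n-k) appears. Here the deepest term is w(n-2), so the order is 2.

Order 2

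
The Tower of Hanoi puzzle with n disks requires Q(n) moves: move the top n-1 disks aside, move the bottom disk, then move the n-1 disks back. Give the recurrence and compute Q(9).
Moving n disks = move the top n-1 disks aside (Q(n-1) moves) + move the largest disk (1 move) + move the n-1 disks back on top (Q(n-1) moves), so Q(n) = 2Q(n-1) + 1, with Q(1) = 1 (a single disk takes one move).
First terms: 1, 3, 7, 15, 31, 63, … — each is one less than a power of 2. Indeed Q(n) + 1 = 2(Q(n-1) + 1) with Q(1) + 1 = 2, so Q(n) + 1 = 2ⁿ and Q(n) = 2ⁿ - 1.
Hence Q(9) = 2^9 - 1 = 512 - 1 = 511.

Q(n) = 2Q(n-1) + 1, Q(1) = 1; Q(9) = 511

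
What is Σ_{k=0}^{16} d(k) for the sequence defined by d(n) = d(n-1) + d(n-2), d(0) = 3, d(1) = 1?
Computing the sequence terms: 3, 1, 4, 5, 9, 14, 23, 37, 60, 97, 157, 254, 411, 665, 1076, 1741, 2817
Adding these values together:

7374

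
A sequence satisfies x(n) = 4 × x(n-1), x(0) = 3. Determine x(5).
Computing step by step:
x(0) = 3
x(1) = 4 × 3 = 12
x(2) = 4 × 12 = 48
x(3) = 4 × 48 = 192
x(4) = 4 × 192 = 768
x(5) = 4 × 768 = 3072

3072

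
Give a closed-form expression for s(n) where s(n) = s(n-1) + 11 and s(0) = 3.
Recurrence: s(n) = s(n-1) + 11, initial: s(0) = 3.
Each step adds 11, so s(n) = s(0) + 11n = 11n + 3.

s(n) = 11n + 3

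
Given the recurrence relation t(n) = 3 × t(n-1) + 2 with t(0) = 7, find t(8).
Computing step by step:
t(0) = 7
t(1) = 3 × 7 + 2 = 23
t(2) = 3 × 23 + 2 = 71
t(3) = 3 × 71 + 2 = 215
t(4) = 3 × 215 + 2 = 647
t(5) = 3 × 647 + 2 = 1943
t(6) = 3 × 1943 + 2 = 5831
t(7) = 3 × 5831 + 2 = 17495
t(8) = 3 × 17495 + 2 = 52487

52487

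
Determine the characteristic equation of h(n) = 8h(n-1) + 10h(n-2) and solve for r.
Substitute h(n) = rⁿ and divide through by rⁿ⁻²: r² - 8r - 10 = 0
Discriminant: 8² + 4·10 = 104, not a perfect square, so by the quadratic formula r = (8 ± √104)/2.
General solution: h(n) = A·r₁ⁿ + B·r₂ⁿ where r₁,r₂ = (8 ± √104)/2

Characteristic: r² - 8r - 10 = 0, Roots: r = (8 ± √104)/2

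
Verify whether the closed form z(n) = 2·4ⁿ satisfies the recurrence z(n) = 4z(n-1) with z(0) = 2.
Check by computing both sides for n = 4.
From the recurrence with z(0) = 2:
  z(0) = 2, z(1) = 8, z(2) = 32, z(3) = 128, z(4) = 512
  so the recurrence gives z(4) = 512.
From the proposed closed form z(n) = 2·4ⁿ:
  z(4) = 512.
Both sides give 512 at n = 4, and the initial condition(s) match, so the closed form is consistent.

Yes, the closed form is correct.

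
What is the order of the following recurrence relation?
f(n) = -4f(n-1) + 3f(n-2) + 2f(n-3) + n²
The order is the largest lag k for which f(n-k) appears. Here the deepest term is f(n-3) (the n² term is non-homogeneous and does not affect the order), so the order is 3.

Order 3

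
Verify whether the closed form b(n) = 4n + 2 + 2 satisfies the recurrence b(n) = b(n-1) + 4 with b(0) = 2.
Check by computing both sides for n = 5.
From the recurrence with b(0) = 2:
  b(0) = 2, b(1) = 6, b(2) = 10, b(3) = 14, b(4) = 18, b(5) = 22
  so the recurrence gives b(5) = 22.
From the proposed closed form b(n) = 4n + 2 + 2:
  b(5) = 24.
The recurrence gives 22 but the closed form gives 24, so the closed form does not satisfy the recurrence.

No, the closed form is incorrect.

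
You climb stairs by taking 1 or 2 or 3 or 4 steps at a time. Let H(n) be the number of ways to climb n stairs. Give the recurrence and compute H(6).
Condition on the size of the last step (1 to 4): before it there were n-1, …, n-4 stairs climbed, and these cases are disjoint, so H(n) = H(n-1) + H(n-2) + H(n-3) + H(n-4) (order-4 linear recurrence).
Initial conditions by direct count (compositions of i into parts ≤ 4): H(1) = 1; H(2) = 2; H(3) = 4; H(4) = 8.
Iterating the recurrence: H(5) = 15, H(6) = 29.

H(n) = H(n-1) + H(n-2) + H(n-3) + H(n-4), H(1) = 1, H(2) = 2, H(3) = 4, H(4) = 8; H(6) = 29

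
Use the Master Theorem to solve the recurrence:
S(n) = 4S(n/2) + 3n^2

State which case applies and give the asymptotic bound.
Master Theorem template: S(n) = a·S(n/b) + f(n).
Here: a=4, b=2, f(n)=3n^2
Compute log_b(a) = log_2(4) = 2.
f(n) = 3n^2 = Θ(n^2). Case 2: S(n) = Θ(n^2 log n).

Case 2: S(n) = Θ(n^2 log n)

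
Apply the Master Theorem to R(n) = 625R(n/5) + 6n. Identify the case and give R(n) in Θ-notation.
Master Theorem template: R(n) = a·R(n/b) + f(n).
Here: a=625, b=5, f(n)=6n
Compute log_b(a) = log_5(625) = 4.
f(n) = 6n = O(n^(4-ε)) with ε = 3. Case 1: R(n) = Θ(n^log_b(a)) = Θ(n^4).

Case 1: R(n) = Θ(n^4)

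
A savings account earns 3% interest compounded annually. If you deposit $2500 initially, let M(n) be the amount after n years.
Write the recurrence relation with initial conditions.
Each year the balance grows by 3%, i.e. is multiplied by 1 + 3/100 = 1.03, so M(n) = 1.03 × M(n-1). The initial deposit gives M(0) = 2500.
Unrolling gives the closed form M(n) = 2500 × (1.03)ⁿ.

M(n) = 1.03 × M(n-1), M(0) = 2500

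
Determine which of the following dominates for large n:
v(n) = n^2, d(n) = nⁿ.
Comparing growth rates:
Growth-rate hierarchy: log n ≺ any polynomial ≺ any exponential cⁿ (c>1) ≺ n! ≺ nⁿ.
super-exponential nⁿ dominates polynomial degree 2 asymptotically.

d(n) grows faster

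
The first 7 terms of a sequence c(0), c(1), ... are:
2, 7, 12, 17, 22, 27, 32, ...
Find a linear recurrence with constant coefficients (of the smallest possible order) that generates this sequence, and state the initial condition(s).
Look for the lowest-order linear relation among consecutive terms.
Observation: consecutive differences are constant (= 5).
Check at n=2: 1·7 + 5 = 12. ✓

c(n) = c(n-1) + 5, c(0) = 2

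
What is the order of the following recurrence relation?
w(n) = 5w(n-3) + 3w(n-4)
The order is the largest lag k for which w(n-k) appears. Here the deepest term is w(n-4), so the order is 4.

Order 4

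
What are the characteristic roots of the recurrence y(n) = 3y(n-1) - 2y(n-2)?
Substitute y(n) = rⁿ and divide through by rⁿ⁻²: r² - 3r + 2 = 0
Factor: (r - 1)(r - 2) = 0, so r = 1, 2.
General solution: y(n) = A·1ⁿ + B·2ⁿ

Characteristic: r² - 3r + 2 = 0, Roots: r = 1, 2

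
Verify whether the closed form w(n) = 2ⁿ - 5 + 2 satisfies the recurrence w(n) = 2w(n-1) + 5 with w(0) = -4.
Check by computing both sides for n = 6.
From the recurrence with w(0) = -4:
  w(0) = -4, w(1) = -3, w(2) = -1, w(3) = 3, w(4) = 11, w(5) = 27, w(6) = 59
  so the recurrence gives w(6) = 59.
From the proposed closed form w(n) = 2ⁿ - 5 + 2:
  w(6) = 61.
The recurrence gives 59 but the closed form gives 61, so the closed form does not satisfy the recurrence.

No, the closed form is incorrect.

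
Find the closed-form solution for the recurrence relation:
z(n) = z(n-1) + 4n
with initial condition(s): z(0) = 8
Recurrence: z(n) = z(n-1) + 4n, initial: z(0) = 8.
Telescoping: z(n) = z(0) + 4·Σᵢ₌₁ⁿ i = 8 + 4·n(n+1)/2.

z(n) = 4·n(n+1)/2 + 8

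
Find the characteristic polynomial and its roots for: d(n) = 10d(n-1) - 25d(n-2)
Substitute d(n) = rⁿ and divide through by rⁿ⁻²: r² - 10r + 25 = 0
Factor: (r - 5)² = 0, so r = 5 (double root).
General solution: d(n) = (A + Bn)·5ⁿ

Characteristic: r² - 10r + 25 = 0, Roots: r = 5 (double root)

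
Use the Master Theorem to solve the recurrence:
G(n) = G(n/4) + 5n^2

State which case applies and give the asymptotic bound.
Master Theorem template: G(n) = a·G(n/b) + f(n).
Here: a=1, b=4, f(n)=5n^2
Compute log_b(a) = log_4(1) = 0.
f(n) = 5n^2 = Ω(n^(0+ε)) with ε = 2, and the regularity condition holds (a·f(n/b) = (a/b^2)·f(n) with a/b^2 = 4^-2 < 1). Case 3: G(n) = Θ(f(n)) = Θ(n^2).

Case 3: G(n) = Θ(n^2)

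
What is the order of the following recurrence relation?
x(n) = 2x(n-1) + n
The order is the largest lag k for which x(n-k) appears. Here the deepest term is x(n-1) (the n term is non-homogeneous and does not affect the order), so the order is 1.

Order 1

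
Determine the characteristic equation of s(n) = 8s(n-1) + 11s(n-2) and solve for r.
Substitute s(n) = rⁿ and divide through by rⁿ⁻²: r² - 8r - 11 = 0
Discriminant: 8² + 4·11 = 108, not a perfect square, so by the quadratic formula r = (8 ± √108)/2.
General solution: s(n) = A·r₁ⁿ + B·r₂ⁿ where r₁,r₂ = (8 ± √108)/2

Characteristic: r² - 8r - 11 = 0, Roots: r = (8 ± √108)/2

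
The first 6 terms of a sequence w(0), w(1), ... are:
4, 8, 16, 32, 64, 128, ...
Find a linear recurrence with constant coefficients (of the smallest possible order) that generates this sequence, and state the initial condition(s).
Look for the lowest-order linear relation among consecutive terms.
Observation: each term is 2× the previous.
Check at n=2: 2·8 = 16. ✓

w(n) = 2 × w(n-1), w(0) = 4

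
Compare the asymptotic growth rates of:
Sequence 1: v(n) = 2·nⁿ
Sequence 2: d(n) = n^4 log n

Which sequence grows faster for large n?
Comparing growth rates:
Growth-rate hierarchy: log n ≺ any polynomial ≺ any exponential cⁿ (c>1) ≺ n! ≺ nⁿ.
super-exponential nⁿ dominates polynomial degree 4 (with log factor) asymptotically.

v(n) grows faster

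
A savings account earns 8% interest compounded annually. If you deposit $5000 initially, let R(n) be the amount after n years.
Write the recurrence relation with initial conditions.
Each year the balance grows by 8%, i.e. is multiplied by 1 + 8/100 = 1.08, so R(n) = 1.08 × R(n-1). The initial deposit gives R(0) = 5000.
Unrolling gives the closed form R(n) = 5000 × (1.08)ⁿ.

R(n) = 1.08 × R(n-1), R(0) = 5000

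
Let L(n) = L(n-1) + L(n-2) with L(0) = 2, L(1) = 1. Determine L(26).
Computing the sequence terms:
2, 1, 3, 4, 7, 11, 18, 29, 47, 76, 123, 199, 322, 521, 843, 1364, 2207, 3571, 5778, 9349, 15127, 24476, 39603, 64079, 103682, 167761, 271443

271443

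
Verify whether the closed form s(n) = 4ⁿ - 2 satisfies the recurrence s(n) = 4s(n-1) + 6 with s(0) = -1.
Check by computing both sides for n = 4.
From the recurrence with s(0) = -1:
  s(0) = -1, s(1) = 2, s(2) = 14, s(3) = 62, s(4) = 254
  so the recurrence gives s(4) = 254.
From the proposed closed form s(n) = 4ⁿ - 2:
  s(4) = 254.
Both sides give 254 at n = 4, and the initial condition(s) match, so the closed form is consistent.

Yes, the closed form is correct.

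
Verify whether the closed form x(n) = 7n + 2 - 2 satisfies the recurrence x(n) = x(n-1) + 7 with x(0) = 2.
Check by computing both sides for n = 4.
From the recurrence with x(0) = 2:
  x(0) = 2, x(1) = 9, x(2) = 16, x(3) = 23, x(4) = 30
  so the recurrence gives x(4) = 30.
From the proposed closed form x(n) = 7n + 2 - 2:
  x(4) = 28.
The recurrence gives 30 but the closed form gives 28, so the closed form does not satisfy the recurrence.

No, the closed form is incorrect.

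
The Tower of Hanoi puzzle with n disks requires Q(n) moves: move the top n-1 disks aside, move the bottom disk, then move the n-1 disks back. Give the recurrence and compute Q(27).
Moving n disks = move the top n-1 disks aside (Q(n-1) moves) + move the largest disk (1 move) + move the n-1 disks back on top (Q(n-1) moves), so Q(n) = 2Q(n-1) + 1, with Q(1) = 1 (a single disk takes one move).
First terms: 1, 3, 7, 15, 31, 63, … — each is one less than a power of 2. Indeed Q(n) + 1 = 2(Q(n-1) + 1) with Q(1) + 1 = 2, so Q(n) + 1 = 2ⁿ and Q(n) = 2ⁿ - 1.
Hence Q(27) = 2^27 - 1 = 134217728 - 1 = 134217727.

Q(n) = 2Q(n-1) + 1, Q(1) = 1; Q(27) = 134217727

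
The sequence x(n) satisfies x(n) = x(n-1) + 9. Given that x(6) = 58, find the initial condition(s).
x(6) = x(0) + 6·9, so x(0) = 58 - 54 = 4.

x(0) = 4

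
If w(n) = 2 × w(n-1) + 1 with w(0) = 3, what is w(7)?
Computing step by step:
w(0) = 3
w(1) = 2 × 3 + 1 = 7
w(2) = 2 × 7 + 1 = 15
w(3) = 2 × 15 + 1 = 31
w(4) = 2 × 31 + 1 = 63
w(5) = 2 × 63 + 1 = 127
w(6) = 2 × 127 + 1 = 255
w(7) = 2 × 255 + 1 = 511

511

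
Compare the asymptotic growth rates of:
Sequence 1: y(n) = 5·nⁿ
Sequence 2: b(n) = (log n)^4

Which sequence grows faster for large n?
Comparing growth rates:
Growth-rate hierarchy: log n ≺ any polynomial ≺ any exponential cⁿ (c>1) ≺ n! ≺ nⁿ.
super-exponential nⁿ dominates polylogarithmic (log n)^4 asymptotically.

y(n) grows faster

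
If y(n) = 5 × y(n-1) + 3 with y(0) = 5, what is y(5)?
Computing step by step:
y(0) = 5
y(1) = 5 × 5 + 3 = 28
y(2) = 5 × 28 + 3 = 143
y(3) = 5 × 143 + 3 = 718
y(4) = 5 × 718 + 3 = 3593
y(5) = 5 × 3593 + 3 = 17968

17968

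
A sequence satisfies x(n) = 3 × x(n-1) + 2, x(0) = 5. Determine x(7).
Computing step by step:
x(0) = 5
x(1) = 3 × 5 + 2 = 17
x(2) = 3 × 17 + 2 = 53
x(3) = 3 × 53 + 2 = 161
x(4) = 3 × 161 + 2 = 485
x(5) = 3 × 485 + 2 = 1457
x(6) = 3 × 1457 + 2 = 4373
x(7) = 3 × 4373 + 2 = 13121

13121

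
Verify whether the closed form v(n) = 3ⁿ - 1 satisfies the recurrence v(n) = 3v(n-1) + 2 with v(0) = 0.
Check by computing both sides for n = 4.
From the recurrence with v(0) = 0:
  v(0) = 0, v(1) = 2, v(2) = 8, v(3) = 26, v(4) = 80
  so the recurrence gives v(4) = 80.
From the proposed closed form v(n) = 3ⁿ - 1:
  v(4) = 80.
Both sides give 80 at n = 4, and the initial condition(s) match, so the closed form is consistent.

Yes, the closed form is correct.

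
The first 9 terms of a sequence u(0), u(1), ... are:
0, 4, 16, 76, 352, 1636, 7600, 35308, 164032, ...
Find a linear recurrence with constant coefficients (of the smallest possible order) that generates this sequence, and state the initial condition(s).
Look for the lowest-order linear relation among consecutive terms.
Observation: u(n) - 4·u(n-1) - (3)·u(n-2) = 0 holds for the shown terms, and no order-1 relation u(n) = α·u(n-1) + β fits.
Check at n=3: 4·16 + (3)·4 = 76. ✓

u(n) = 4u(n-1) + 3u(n-2), u(0) = 0, u(1) = 4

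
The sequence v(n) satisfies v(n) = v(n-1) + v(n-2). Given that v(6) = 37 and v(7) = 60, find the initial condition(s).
Work backwards using v(k) = v(k+2) - v(k+1):
v(5) = v(7) - v(6) = 60 - 37 = 23
v(4) = v(6) - v(5) = 37 - 23 = 14
v(3) = v(5) - v(4) = 23 - 14 = 9
v(2) = v(4) - v(3) = 14 - 9 = 5
v(1) = v(3) - v(2) = 9 - 5 = 4
v(0) = v(2) - v(1) = 5 - 4 = 1

v(0) = 1, v(1) = 4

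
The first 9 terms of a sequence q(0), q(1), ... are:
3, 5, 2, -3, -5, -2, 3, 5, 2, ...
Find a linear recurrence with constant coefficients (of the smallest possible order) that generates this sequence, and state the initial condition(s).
Look for the lowest-order linear relation among consecutive terms.
Observation: q(n) - 1·q(n-1) - (-1)·q(n-2) = 0 holds for the shown terms, and no order-1 relation q(n) = α·q(n-1) + β fits.
Check at n=3: 1·2 + (-1)·5 = -3. ✓

q(n) = q(n-1) - q(n-2), q(0) = 3, q(1) = 5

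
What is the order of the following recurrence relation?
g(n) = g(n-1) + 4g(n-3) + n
The order is the largest lag k for which g(n-k) appears. Here the deepest term is g(n-3) (the n term is non-homogeneous and does not affect the order), so the order is 3.

Order 3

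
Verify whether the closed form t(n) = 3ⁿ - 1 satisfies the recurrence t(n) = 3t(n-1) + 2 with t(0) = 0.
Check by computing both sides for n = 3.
From the recurrence with t(0) = 0:
  t(0) = 0, t(1) = 2, t(2) = 8, t(3) = 26
  so the recurrence gives t(3) = 26.
From the proposed closed form t(n) = 3ⁿ - 1:
  t(3) = 26.
Both sides give 26 at n = 3, and the initial condition(s) match, so the closed form is consistent.

Yes, the closed form is correct.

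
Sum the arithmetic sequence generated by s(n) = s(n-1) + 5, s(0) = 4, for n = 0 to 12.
Computing the sequence terms: 4, 9, 14, 19, 24, 29, 34, 39, 44, 49, 54, 59, 64
Adding these values together:

442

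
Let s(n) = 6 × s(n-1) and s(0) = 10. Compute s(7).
Computing step by step:
s(0) = 10
s(1) = 6 × 10 = 60
s(2) = 6 × 60 = 360
s(3) = 6 × 360 = 2160
s(4) = 6 × 2160 = 12960
s(5) = 6 × 12960 = 77760
s(6) = 6 × 77760 = 466560
s(7) = 6 × 466560 = 2799360

2799360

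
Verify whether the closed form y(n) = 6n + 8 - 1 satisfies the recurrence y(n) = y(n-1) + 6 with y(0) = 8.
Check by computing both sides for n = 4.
From the recurrence with y(0) = 8:
  y(0) = 8, y(1) = 14, y(2) = 20, y(3) = 26, y(4) = 32
  so the recurrence gives y(4) = 32.
From the proposed closed form y(n) = 6n + 8 - 1:
  y(4) = 31.
The recurrence gives 32 but the closed form gives 31, so the closed form does not satisfy the recurrence.

No, the closed form is incorrect.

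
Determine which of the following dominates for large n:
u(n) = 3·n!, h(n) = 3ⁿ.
Comparing growth rates:
Growth-rate hierarchy: log n ≺ any polynomial ≺ any exponential cⁿ (c>1) ≺ n! ≺ nⁿ.
factorial dominates exponential base 3 asymptotically.

u(n) grows faster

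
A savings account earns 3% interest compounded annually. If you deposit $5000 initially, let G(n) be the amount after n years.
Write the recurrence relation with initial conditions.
Each year the balance grows by 3%, i.e. is multiplied by 1 + 3/100 = 1.03, so G(n) = 1.03 × G(n-1). The initial deposit gives G(0) = 5000.
Unrolling gives the closed form G(n) = 5000 × (1.03)ⁿ.

G(n) = 1.03 × G(n-1), G(0) = 5000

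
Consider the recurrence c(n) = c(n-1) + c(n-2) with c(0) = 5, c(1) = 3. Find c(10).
Computing the sequence terms:
5, 3, 8, 11, 19, 30, 49, 79, 128, 207, 335

335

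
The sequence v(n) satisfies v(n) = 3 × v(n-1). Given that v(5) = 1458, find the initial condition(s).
In general v(n) = 3ⁿ · v(0). At n = 5: v(0) = v(5) / 3^5 = 1458 / 243 = 6.

v(0) = 6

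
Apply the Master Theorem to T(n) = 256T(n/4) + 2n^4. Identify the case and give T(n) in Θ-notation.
Master Theorem template: T(n) = a·T(n/b) + f(n).
Here: a=256, b=4, f(n)=2n^4
Compute log_b(a) = log_4(256) = 4.
f(n) = 2n^4 = Θ(n^4). Case 2: T(n) = Θ(n^4 log n).

Case 2: T(n) = Θ(n^4 log n)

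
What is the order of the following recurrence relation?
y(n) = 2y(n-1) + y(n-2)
The order is the largest lag k for which y(n-k) appears. Here the deepest term is y(n-2), so the order is 2.

Order 2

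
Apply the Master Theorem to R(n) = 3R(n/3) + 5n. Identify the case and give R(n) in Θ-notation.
Master Theorem template: R(n) = a·R(n/b) + f(n).
Here: a=3, b=3, f(n)=5n
Compute log_b(a) = log_3(3) = 1.
f(n) = 5n = Θ(n). Case 2: R(n) = Θ(n log n).

Case 2: R(n) = Θ(n log n)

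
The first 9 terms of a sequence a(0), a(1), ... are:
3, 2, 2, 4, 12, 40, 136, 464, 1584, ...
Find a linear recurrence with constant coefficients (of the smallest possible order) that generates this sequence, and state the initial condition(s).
Look for the lowest-order linear relation among consecutive terms.
Observation: a(n) - 4·a(n-1) - (-2)·a(n-2) = 0 holds for the shown terms, and no order-1 relation a(n) = α·a(n-1) + β fits.
Check at n=3: 4·2 + (-2)·2 = 4. ✓

a(n) = 4a(n-1) - 2a(n-2), a(0) = 3, a(1) = 2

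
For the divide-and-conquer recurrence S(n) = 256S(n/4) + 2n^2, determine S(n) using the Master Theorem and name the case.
Master Theorem template: S(n) = a·S(n/b) + f(n).
Here: a=256, b=4, f(n)=2n^2
Compute log_b(a) = log_4(256) = 4.
f(n) = 2n^2 = O(n^(4-ε)) with ε = 2. Case 1: S(n) = Θ(n^log_b(a)) = Θ(n^4).

Case 1: S(n) = Θ(n^4)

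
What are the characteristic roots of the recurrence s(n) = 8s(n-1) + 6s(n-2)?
Substitute s(n) = rⁿ and divide through by rⁿ⁻²: r² - 8r - 6 = 0
Discriminant: 8² + 4·6 = 88, not a perfect square, so by the quadratic formula r = (8 ± √88)/2.
General solution: s(n) = A·r₁ⁿ + B·r₂ⁿ where r₁,r₂ = (8 ± √88)/2

Characteristic: r² - 8r - 6 = 0, Roots: r = (8 ± √88)/2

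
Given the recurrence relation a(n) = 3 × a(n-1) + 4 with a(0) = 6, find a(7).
Computing step by step:
a(0) = 6
a(1) = 3 × 6 + 4 = 22
a(2) = 3 × 22 + 4 = 70
a(3) = 3 × 70 + 4 = 214
a(4) = 3 × 214 + 4 = 646
a(5) = 3 × 646 + 4 = 1942
a(6) = 3 × 1942 + 4 = 5830
a(7) = 3 × 5830 + 4 = 17494

17494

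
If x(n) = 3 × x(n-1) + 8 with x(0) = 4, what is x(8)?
Computing step by step:
x(0) = 4
x(1) = 3 × 4 + 8 = 20
x(2) = 3 × 20 + 8 = 68
x(3) = 3 × 68 + 8 = 212
x(4) = 3 × 212 + 8 = 644
x(5) = 3 × 644 + 8 = 1940
x(6) = 3 × 1940 + 8 = 5828
x(7) = 3 × 5828 + 8 = 17492
x(8) = 3 × 17492 + 8 = 52484

52484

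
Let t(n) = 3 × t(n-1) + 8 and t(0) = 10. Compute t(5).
Computing step by step:
t(0) = 10
t(1) = 3 × 10 + 8 = 38
t(2) = 3 × 38 + 8 = 122
t(3) = 3 × 122 + 8 = 374
t(4) = 3 × 374 + 8 = 1130
t(5) = 3 × 1130 + 8 = 3398

3398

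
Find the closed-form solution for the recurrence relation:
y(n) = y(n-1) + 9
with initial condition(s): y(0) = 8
Recurrence: y(n) = y(n-1) + 9, initial: y(0) = 8.
Each step adds 9, so y(n) = y(0) + 9n = 9n + 8.

y(n) = 9n + 8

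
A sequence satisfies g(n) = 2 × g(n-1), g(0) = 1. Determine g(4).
Computing step by step:
g(0) = 1
g(1) = 2 × 1 = 2
g(2) = 2 × 2 = 4
g(3) = 2 × 4 = 8
g(4) = 2 × 8 = 16

16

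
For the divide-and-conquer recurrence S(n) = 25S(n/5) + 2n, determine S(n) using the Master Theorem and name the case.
Master Theorem template: S(n) = a·S(n/b) + f(n).
Here: a=25, b=5, f(n)=2n
Compute log_b(a) = log_5(25) = 2.
f(n) = 2n = O(n^(2-ε)) with ε = 1. Case 1: S(n) = Θ(n^log_b(a)) = Θ(n^2).

Case 1: S(n) = Θ(n^2)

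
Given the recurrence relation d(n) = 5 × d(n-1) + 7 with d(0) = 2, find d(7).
Computing step by step:
d(0) = 2
d(1) = 5 × 2 + 7 = 17
d(2) = 5 × 17 + 7 = 92
d(3) = 5 × 92 + 7 = 467
d(4) = 5 × 467 + 7 = 2342
d(5) = 5 × 2342 + 7 = 11717
d(6) = 5 × 11717 + 7 = 58592
d(7) = 5 × 58592 + 7 = 292967

292967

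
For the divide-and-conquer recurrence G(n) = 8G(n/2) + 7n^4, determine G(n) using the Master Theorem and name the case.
Master Theorem template: G(n) = a·G(n/b) + f(n).
Here: a=8, b=2, f(n)=7n^4
Compute log_b(a) = log_2(8) = 3.
f(n) = 7n^4 = Ω(n^(3+ε)) with ε = 1, and the regularity condition holds (a·f(n/b) = (a/b^4)·f(n) with a/b^4 = 2^-1 < 1). Case 3: G(n) = Θ(f(n)) = Θ(n^4).

Case 3: G(n) = Θ(n^4)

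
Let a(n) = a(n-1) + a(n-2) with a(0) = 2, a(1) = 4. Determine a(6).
Computing the sequence terms:
2, 4, 6, 10, 16, 26, 42

42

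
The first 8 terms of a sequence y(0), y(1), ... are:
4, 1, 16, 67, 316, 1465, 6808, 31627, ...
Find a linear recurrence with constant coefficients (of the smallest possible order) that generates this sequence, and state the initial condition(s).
Look for the lowest-order linear relation among consecutive terms.
Observation: y(n) - 4·y(n-1) - (3)·y(n-2) = 0 holds for the shown terms, and no order-1 relation y(n) = α·y(n-1) + β fits.
Check at n=3: 4·16 + (3)·1 = 67. ✓

y(n) = 4y(n-1) + 3y(n-2), y(0) = 4, y(1) = 1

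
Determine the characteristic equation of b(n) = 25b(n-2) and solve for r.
Substitute b(n) = rⁿ and divide through by rⁿ⁻²: r² - 25 = 0
Factor: (r + 5)(r - 5) = 0, so r = -5, 5.
General solution: b(n) = A·(-5)ⁿ + B·5ⁿ

Characteristic: r² - 25 = 0, Roots: r = -5, 5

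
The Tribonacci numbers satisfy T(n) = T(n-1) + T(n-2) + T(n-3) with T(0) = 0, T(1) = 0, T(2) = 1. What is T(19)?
Computing the sequence terms:
0, 0, 1, 1, 2, 4, 7, 13, 24, 44, 81, 149, 274, 504, 927, 1705, 3136, 5768, 10609, 19513

19513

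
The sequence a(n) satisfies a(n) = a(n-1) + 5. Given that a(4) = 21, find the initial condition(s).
a(4) = a(0) + 4·5, so a(0) = 21 - 20 = 1.

a(0) = 1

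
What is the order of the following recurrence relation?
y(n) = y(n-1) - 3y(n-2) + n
The order is the largest lag k for which y(n-k) appears. Here the deepest term is y(n-2) (the n term is non-homogeneous and does not affect the order), so the order is 2.

Order 2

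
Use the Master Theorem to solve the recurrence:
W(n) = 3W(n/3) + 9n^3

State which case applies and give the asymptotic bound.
Master Theorem template: W(n) = a·W(n/b) + f(n).
Here: a=3, b=3, f(n)=9n^3
Compute log_b(a) = log_3(3) = 1.
f(n) = 9n^3 = Ω(n^(1+ε)) with ε = 2, and the regularity condition holds (a·f(n/b) = (a/b^3)·f(n) with a/b^3 = 3^-2 < 1). Case 3: W(n) = Θ(f(n)) = Θ(n^3).

Case 3: W(n) = Θ(n^3)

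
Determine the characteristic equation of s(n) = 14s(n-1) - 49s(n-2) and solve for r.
Substitute s(n) = rⁿ and divide through by rⁿ⁻²: r² - 14r + 49 = 0
Factor: (r - 7)² = 0, so r = 7 (double root).
General solution: s(n) = (A + Bn)·7ⁿ

Characteristic: r² - 14r + 49 = 0, Roots: r = 7 (double root)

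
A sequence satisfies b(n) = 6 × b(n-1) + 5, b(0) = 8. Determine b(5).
Computing step by step:
b(0) = 8
b(1) = 6 × 8 + 5 = 53
b(2) = 6 × 53 + 5 = 323
b(3) = 6 × 323 + 5 = 1943
b(4) = 6 × 1943 + 5 = 11663
b(5) = 6 × 11663 + 5 = 69983

69983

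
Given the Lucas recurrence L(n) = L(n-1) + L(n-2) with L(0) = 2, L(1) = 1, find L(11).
Computing the sequence terms:
2, 1, 3, 4, 7, 11, 18, 29, 47, 76, 123, 199

199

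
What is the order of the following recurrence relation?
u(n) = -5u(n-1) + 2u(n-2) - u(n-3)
The order is the largest lag k for which u(n-k) appears. Here the deepest term is u(n-3), so the order is 3.

Order 3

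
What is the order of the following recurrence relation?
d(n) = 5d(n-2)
The order is the largest lag k for which d(n-k) appears. Here the deepest term is d(n-2), so the order is 2.

Order 2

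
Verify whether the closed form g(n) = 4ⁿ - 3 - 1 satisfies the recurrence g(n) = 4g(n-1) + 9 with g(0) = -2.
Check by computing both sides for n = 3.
From the recurrence with g(0) = -2:
  g(0) = -2, g(1) = 1, g(2) = 13, g(3) = 61
  so the recurrence gives g(3) = 61.
From the proposed closed form g(n) = 4ⁿ - 3 - 1:
  g(3) = 60.
The recurrence gives 61 but the closed form gives 60, so the closed form does not satisfy the recurrence.

No, the closed form is incorrect.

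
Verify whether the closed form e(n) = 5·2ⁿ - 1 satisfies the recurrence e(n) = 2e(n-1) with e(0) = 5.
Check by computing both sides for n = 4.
From the recurrence with e(0) = 5:
  e(0) = 5, e(1) = 10, e(2) = 20, e(3) = 40, e(4) = 80
  so the recurrence gives e(4) = 80.
From the proposed closed form e(n) = 5·2ⁿ - 1:
  e(4) = 79.
The recurrence gives 80 but the closed form gives 79, so the closed form does not satisfy the recurrence.

No, the closed form is incorrect.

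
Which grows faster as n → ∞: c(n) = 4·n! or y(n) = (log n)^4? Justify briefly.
Comparing growth rates:
Growth-rate hierarchy: log n ≺ any polynomial ≺ any exponential cⁿ (c>1) ≺ n! ≺ nⁿ.
factorial dominates polylogarithmic (log n)^4 asymptotically.

c(n) grows faster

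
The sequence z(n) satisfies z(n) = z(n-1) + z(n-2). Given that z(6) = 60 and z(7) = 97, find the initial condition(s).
Work backwards using z(k) = z(k+2) - z(k+1):
z(5) = z(7) - z(6) = 97 - 60 = 37
z(4) = z(6) - z(5) = 60 - 37 = 23
z(3) = z(5) - z(4) = 37 - 23 = 14
z(2) = z(4) - z(3) = 23 - 14 = 9
z(1) = z(3) - z(2) = 14 - 9 = 5
z(0) = z(2) - z(1) = 9 - 5 = 4

z(0) = 4, z(1) = 5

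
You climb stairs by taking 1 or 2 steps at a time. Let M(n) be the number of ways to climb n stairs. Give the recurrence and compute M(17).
Condition on the size of the last step (1 to 2): before it there were n-1, …, n-2 stairs climbed, and these cases are disjoint, so M(n) = M(n-1) + M(n-2) (Fibonacci-type sequence).
Initial conditions by direct count (compositions of i into parts ≤ 2): M(1) = 1; M(2) = 2.
Iterating the recurrence: M(3) = 3, M(4) = 5, M(5) = 8, M(6) = 13, M(7) = 21, M(8) = 34, M(9) = 55, M(10) = 89, M(11) = 144, M(12) = 233, M(13) = 377, M(14) = 610, M(15) = 987, M(16) = 1597, M(17) = 2584.

M(n) = M(n-1) + M(n-2), M(1) = 1, M(2) = 2; M(17) = 2584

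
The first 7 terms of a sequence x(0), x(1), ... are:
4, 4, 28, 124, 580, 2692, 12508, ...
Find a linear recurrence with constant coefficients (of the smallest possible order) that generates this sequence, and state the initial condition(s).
Look for the lowest-order linear relation among consecutive terms.
Observation: x(n) - 4·x(n-1) - (3)·x(n-2) = 0 holds for the shown terms, and no order-1 relation x(n) = α·x(n-1) + β fits.
Check at n=3: 4·28 + (3)·4 = 124. ✓

x(n) = 4x(n-1) + 3x(n-2), x(0) = 4, x(1) = 4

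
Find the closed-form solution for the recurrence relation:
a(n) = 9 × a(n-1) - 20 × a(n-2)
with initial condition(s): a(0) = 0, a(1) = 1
Recurrence: a(n) = 9 × a(n-1) - 20 × a(n-2), initial: a(0) = 0, a(1) = 1.
Characteristic equation: r² - 9r + 20 = 0, which factors as (r - 5)(r - 4) = 0, so r = 5, 4. General solution a(n) = A·5ⁿ + B·4ⁿ. From a(0) = 0: A + B = 0. From a(1) = 1: 5A + 4B = 1. Solving gives A = 1, B = -1.

a(n) = 5ⁿ - 4ⁿ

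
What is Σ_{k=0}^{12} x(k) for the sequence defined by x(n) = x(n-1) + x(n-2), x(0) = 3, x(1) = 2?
Computing the sequence terms: 3, 2, 5, 7, 12, 19, 31, 50, 81, 131, 212, 343, 555
Adding these values together:

1451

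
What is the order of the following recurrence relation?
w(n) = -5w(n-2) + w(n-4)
The order is the largest lag k for which w(n-k) appears. Here the deepest term is w(n-4), so the order is 4.

Order 4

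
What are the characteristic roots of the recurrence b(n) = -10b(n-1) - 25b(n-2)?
Substitute b(n) = rⁿ and divide through by rⁿ⁻²: r² + 10r + 25 = 0
Factor: (r + 5)² = 0, so r = -5 (double root).
General solution: b(n) = (A + Bn)·(-5)ⁿ

Characteristic: r² + 10r + 25 = 0, Roots: r = -5 (double root)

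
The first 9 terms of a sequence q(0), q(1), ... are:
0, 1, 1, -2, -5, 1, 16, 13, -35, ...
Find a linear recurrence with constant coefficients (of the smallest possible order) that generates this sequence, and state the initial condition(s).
Look for the lowest-order linear relation among consecutive terms.
Observation: q(n) - 1·q(n-1) - (-3)·q(n-2) = 0 holds for the shown terms, and no order-1 relation q(n) = α·q(n-1) + β fits.
Check at n=3: 1·1 + (-3)·1 = -2. ✓

q(n) = q(n-1) - 3q(n-2), q(0) = 0, q(1) = 1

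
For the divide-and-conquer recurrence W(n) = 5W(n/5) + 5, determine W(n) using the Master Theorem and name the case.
Master Theorem template: W(n) = a·W(n/b) + f(n).
Here: a=5, b=5, f(n)=5
Compute log_b(a) = log_5(5) = 1.
f(n) = 5 = O(n^(1-ε)) with ε = 1. Case 1: W(n) = Θ(n^log_b(a)) = Θ(n).

Case 1: W(n) = Θ(n)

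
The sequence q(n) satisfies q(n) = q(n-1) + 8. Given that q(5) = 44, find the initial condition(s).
q(5) = q(0) + 5·8, so q(0) = 44 - 40 = 4.

q(0) = 4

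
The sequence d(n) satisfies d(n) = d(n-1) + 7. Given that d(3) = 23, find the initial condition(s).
d(3) = d(0) + 3·7, so d(0) = 23 - 21 = 2.

d(0) = 2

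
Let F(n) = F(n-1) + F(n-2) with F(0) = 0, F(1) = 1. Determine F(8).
Computing the sequence terms:
0, 1, 1, 2, 3, 5, 8, 13, 21

21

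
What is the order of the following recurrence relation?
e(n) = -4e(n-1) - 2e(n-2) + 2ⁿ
The order is the largest lag k for which e(n-k) appears. Here the deepest term is e(n-2) (the 2ⁿ term is non-homogeneous and does not affect the order), so the order is 2.

Order 2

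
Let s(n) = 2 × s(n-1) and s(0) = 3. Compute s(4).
Computing step by step:
s(0) = 3
s(1) = 2 × 3 = 6
s(2) = 2 × 6 = 12
s(3) = 2 × 12 = 24
s(4) = 2 × 24 = 48

48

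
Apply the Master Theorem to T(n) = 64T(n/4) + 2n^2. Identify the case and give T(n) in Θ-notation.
Master Theorem template: T(n) = a·T(n/b) + f(n).
Here: a=64, b=4, f(n)=2n^2
Compute log_b(a) = log_4(64) = 3.
f(n) = 2n^2 = O(n^(3-ε)) with ε = 1. Case 1: T(n) = Θ(n^log_b(a)) = Θ(n^3).

Case 1: T(n) = Θ(n^3)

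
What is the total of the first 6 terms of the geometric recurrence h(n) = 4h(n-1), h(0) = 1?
Computing the sequence terms: 1, 4, 16, 64, 256, 1024
Adding these values together:

1365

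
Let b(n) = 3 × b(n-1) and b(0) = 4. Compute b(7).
Computing step by step:
b(0) = 4
b(1) = 3 × 4 = 12
b(2) = 3 × 12 = 36
b(3) = 3 × 36 = 108
b(4) = 3 × 108 = 324
b(5) = 3 × 324 = 972
b(6) = 3 × 972 = 2916
b(7) = 3 × 2916 = 8748

8748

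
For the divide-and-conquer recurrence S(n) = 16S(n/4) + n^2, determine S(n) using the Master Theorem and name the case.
Master Theorem template: S(n) = a·S(n/b) + f(n).
Here: a=16, b=4, f(n)=n^2
Compute log_b(a) = log_4(16) = 2.
f(n) = n^2 = Θ(n^2). Case 2: S(n) = Θ(n^2 log n).

Case 2: S(n) = Θ(n^2 log n)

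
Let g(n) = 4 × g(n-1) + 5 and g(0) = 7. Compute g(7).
Computing step by step:
g(0) = 7
g(1) = 4 × 7 + 5 = 33
g(2) = 4 × 33 + 5 = 137
g(3) = 4 × 137 + 5 = 553
g(4) = 4 × 553 + 5 = 2217
g(5) = 4 × 2217 + 5 = 8873
g(6) = 4 × 8873 + 5 = 35497
g(7) = 4 × 35497 + 5 = 141993

141993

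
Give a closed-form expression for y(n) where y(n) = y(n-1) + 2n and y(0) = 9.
Recurrence: y(n) = y(n-1) + 2n, initial: y(0) = 9.
Telescoping: y(n) = y(0) + 2·Σᵢ₌₁ⁿ i = 9 + 2·n(n+1)/2.

y(n) = 2·n(n+1)/2 + 9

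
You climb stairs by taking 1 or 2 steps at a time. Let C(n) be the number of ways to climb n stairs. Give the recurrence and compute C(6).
Condition on the size of the last step (1 to 2): before it there were n-1, …, n-2 stairs climbed, and these cases are disjoint, so C(n) = C(n-1) + C(n-2) (Fibonacci-type sequence).
Initial conditions by direct count (compositions of i into parts ≤ 2): C(1) = 1; C(2) = 2.
Iterating the recurrence: C(3) = 3, C(4) = 5, C(5) = 8, C(6) = 13.

C(n) = C(n-1) + C(n-2), C(1) = 1, C(2) = 2; C(6) = 13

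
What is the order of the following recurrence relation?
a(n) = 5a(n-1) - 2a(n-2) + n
The order is the largest lag k for which a(n-k) appears. Here the deepest term is a(n-2) (the n term is non-homogeneous and does not affect the order), so the order is 2.

Order 2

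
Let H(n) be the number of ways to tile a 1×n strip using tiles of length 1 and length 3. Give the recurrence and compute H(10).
Condition on the last tile: it has length 1 (leaving a 1×(n-1) strip) or length 3 (leaving a 1×(n-3) strip), so H(n) = H(n-1) + H(n-3) (order-3 linear recurrence).
For 0 ≤ i < 3 only unit tiles fit, so H(i) = 1.
Iterating the recurrence: H(3) = 2, H(4) = 3, H(5) = 4, H(6) = 6, H(7) = 9, H(8) = 13, H(9) = 19, H(10) = 28.

H(n) = H(n-1) + H(n-3), with H(i) = 1 for 0 ≤ i < 3; H(10) = 28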